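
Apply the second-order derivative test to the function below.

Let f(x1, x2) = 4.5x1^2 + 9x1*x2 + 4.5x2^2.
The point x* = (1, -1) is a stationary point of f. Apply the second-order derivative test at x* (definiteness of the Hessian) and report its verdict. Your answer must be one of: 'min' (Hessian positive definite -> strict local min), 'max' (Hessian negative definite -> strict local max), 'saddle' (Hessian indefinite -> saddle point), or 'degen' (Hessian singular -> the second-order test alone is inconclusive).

Compute the Hessian H = grad^2 f:
  H = [[9, 9], [9, 9]]
Verify stationarity: grad f(x*) = H x* + g = (0, 0).
Eigenvalues of H: 0, 18.
H has a zero eigenvalue (singular; positive semidefinite but not definite), so H is neither positive definite, negative definite, nor indefinite. The second-order test alone is inconclusive -> degen.
(Indeed, f is constant along the null direction of H through x*, so x* is not a strict local extremum.)

degen


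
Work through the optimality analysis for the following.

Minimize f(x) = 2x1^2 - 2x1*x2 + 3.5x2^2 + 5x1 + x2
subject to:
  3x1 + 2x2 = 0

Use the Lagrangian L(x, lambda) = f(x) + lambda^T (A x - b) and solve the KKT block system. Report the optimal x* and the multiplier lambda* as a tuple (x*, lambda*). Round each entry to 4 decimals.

Form the Lagrangian:
  L(x, lambda) = (1/2) x^T Q x + c^T x + lambda^T (A x - b)
Stationarity (grad_x L = 0): Q x + c + A^T lambda = 0.
Primal feasibility: A x = b.

This gives the KKT block system:
  [ Q   A^T ] [ x     ]   [-c ]
  [ A    0  ] [ lambda ] = [ b ]

Solving the linear system:
  x*      = (-0.1359, 0.2039)
  lambda* = (-1.3495)
  f(x*)   = -0.2379

x* = (-0.1359, 0.2039), lambda* = (-1.3495)


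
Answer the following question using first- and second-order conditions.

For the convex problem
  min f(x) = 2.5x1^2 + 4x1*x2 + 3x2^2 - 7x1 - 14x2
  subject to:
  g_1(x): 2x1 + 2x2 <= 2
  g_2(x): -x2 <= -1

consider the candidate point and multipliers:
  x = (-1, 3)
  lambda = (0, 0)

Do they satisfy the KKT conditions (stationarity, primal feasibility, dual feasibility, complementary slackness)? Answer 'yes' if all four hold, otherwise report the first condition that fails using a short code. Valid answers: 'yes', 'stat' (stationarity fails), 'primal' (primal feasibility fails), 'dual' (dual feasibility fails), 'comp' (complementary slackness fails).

Gradient of f: grad f(x) = Q x + c = (0, 0)
Constraint values g_i(x) = a_i^T x - b_i:
  g_1((-1, 3)) = 2
  g_2((-1, 3)) = -2
Stationarity residual: grad f(x) + sum_i lambda_i a_i = (0, 0)
  -> stationarity OK
Primal feasibility (all g_i <= 0): FAILS
Dual feasibility (all lambda_i >= 0): OK
Complementary slackness (lambda_i * g_i(x) = 0 for all i): OK

Verdict: the first failing condition is primal_feasibility -> primal.

primal


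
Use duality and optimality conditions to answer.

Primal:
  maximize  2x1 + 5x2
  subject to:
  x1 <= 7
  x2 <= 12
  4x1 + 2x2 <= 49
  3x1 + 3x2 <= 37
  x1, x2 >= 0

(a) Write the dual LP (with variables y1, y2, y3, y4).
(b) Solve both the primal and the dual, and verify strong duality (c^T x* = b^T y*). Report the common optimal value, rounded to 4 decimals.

The standard primal-dual pair for 'max c^T x s.t. A x <= b, x >= 0' is:
  Dual:  min b^T y  s.t.  A^T y >= c,  y >= 0.

So the dual LP is:
  minimize  7y1 + 12y2 + 49y3 + 37y4
  subject to:
    y1 + 4y3 + 3y4 >= 2
    y2 + 2y3 + 3y4 >= 5
    y1, y2, y3, y4 >= 0

Solving the primal: x* = (0.3333, 12).
  primal value c^T x* = 60.6667.
Solving the dual: y* = (0, 3, 0, 0.6667).
  dual value b^T y* = 60.6667.
Strong duality: c^T x* = b^T y*. Confirmed.

60.6667


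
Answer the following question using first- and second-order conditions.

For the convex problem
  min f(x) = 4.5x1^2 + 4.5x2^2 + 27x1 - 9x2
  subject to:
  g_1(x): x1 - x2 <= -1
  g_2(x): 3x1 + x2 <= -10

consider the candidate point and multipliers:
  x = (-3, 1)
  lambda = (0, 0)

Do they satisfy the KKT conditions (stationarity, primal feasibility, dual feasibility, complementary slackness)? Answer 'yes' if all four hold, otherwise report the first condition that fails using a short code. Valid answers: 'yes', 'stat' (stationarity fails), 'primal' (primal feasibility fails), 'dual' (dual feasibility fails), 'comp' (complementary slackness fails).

Gradient of f: grad f(x) = Q x + c = (0, 0)
Constraint values g_i(x) = a_i^T x - b_i:
  g_1((-3, 1)) = -3
  g_2((-3, 1)) = 2
Stationarity residual: grad f(x) + sum_i lambda_i a_i = (0, 0)
  -> stationarity OK
Primal feasibility (all g_i <= 0): FAILS
Dual feasibility (all lambda_i >= 0): OK
Complementary slackness (lambda_i * g_i(x) = 0 for all i): OK

Verdict: the first failing condition is primal_feasibility -> primal.

primal


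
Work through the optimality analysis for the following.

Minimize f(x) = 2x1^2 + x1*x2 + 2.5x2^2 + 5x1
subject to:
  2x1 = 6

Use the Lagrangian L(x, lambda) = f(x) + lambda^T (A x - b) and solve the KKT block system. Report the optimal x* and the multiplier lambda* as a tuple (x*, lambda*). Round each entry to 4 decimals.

Form the Lagrangian:
  L(x, lambda) = (1/2) x^T Q x + c^T x + lambda^T (A x - b)
Stationarity (grad_x L = 0): Q x + c + A^T lambda = 0.
Primal feasibility: A x = b.

This gives the KKT block system:
  [ Q   A^T ] [ x     ]   [-c ]
  [ A    0  ] [ lambda ] = [ b ]

Solving the linear system:
  x*      = (3, -0.6)
  lambda* = (-8.2)
  f(x*)   = 32.1

x* = (3, -0.6), lambda* = (-8.2)


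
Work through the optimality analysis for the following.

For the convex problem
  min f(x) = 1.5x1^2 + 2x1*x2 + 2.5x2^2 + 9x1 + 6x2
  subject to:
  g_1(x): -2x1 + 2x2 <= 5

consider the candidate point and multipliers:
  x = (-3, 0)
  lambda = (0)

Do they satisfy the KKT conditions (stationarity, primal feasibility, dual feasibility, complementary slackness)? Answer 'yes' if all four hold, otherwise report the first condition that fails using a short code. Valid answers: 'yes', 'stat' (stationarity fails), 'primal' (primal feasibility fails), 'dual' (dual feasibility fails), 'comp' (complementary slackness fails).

Gradient of f: grad f(x) = Q x + c = (0, 0)
Constraint values g_i(x) = a_i^T x - b_i:
  g_1((-3, 0)) = 1
Stationarity residual: grad f(x) + sum_i lambda_i a_i = (0, 0)
  -> stationarity OK
Primal feasibility (all g_i <= 0): FAILS
Dual feasibility (all lambda_i >= 0): OK
Complementary slackness (lambda_i * g_i(x) = 0 for all i): OK

Verdict: the first failing condition is primal_feasibility -> primal.

primal


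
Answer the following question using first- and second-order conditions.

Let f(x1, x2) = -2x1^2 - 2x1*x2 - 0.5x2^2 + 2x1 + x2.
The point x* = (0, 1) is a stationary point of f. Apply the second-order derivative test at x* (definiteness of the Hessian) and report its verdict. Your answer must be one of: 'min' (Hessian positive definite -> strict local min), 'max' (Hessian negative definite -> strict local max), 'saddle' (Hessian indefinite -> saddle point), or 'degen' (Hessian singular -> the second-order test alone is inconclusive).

Compute the Hessian H = grad^2 f:
  H = [[-4, -2], [-2, -1]]
Verify stationarity: grad f(x*) = H x* + g = (0, 0).
Eigenvalues of H: -5, 0.
H has a zero eigenvalue (singular; negative semidefinite but not definite), so H is neither positive definite, negative definite, nor indefinite. The second-order test alone is inconclusive -> degen.
(Indeed, f is constant along the null direction of H through x*, so x* is not a strict local extremum.)

degen


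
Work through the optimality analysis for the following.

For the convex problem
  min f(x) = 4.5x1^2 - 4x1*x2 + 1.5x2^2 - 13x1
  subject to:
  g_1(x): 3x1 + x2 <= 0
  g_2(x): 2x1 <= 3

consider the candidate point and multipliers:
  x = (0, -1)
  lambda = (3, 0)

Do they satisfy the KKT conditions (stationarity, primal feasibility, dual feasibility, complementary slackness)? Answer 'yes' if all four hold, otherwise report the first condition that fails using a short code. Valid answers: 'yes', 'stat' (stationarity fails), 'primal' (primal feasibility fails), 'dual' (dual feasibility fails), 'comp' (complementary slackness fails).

Gradient of f: grad f(x) = Q x + c = (-9, -3)
Constraint values g_i(x) = a_i^T x - b_i:
  g_1((0, -1)) = -1
  g_2((0, -1)) = -3
Stationarity residual: grad f(x) + sum_i lambda_i a_i = (0, 0)
  -> stationarity OK
Primal feasibility (all g_i <= 0): OK
Dual feasibility (all lambda_i >= 0): OK
Complementary slackness (lambda_i * g_i(x) = 0 for all i): FAILS

Verdict: the first failing condition is complementary_slackness -> comp.

comp


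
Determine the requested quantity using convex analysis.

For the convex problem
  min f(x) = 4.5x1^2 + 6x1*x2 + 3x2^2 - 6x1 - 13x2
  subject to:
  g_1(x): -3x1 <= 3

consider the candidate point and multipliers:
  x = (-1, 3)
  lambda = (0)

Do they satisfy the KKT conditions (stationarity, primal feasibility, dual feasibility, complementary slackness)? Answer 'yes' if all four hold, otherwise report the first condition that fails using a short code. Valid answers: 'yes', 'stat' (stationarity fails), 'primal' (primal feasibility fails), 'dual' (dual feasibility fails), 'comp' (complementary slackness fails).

Gradient of f: grad f(x) = Q x + c = (3, -1)
Constraint values g_i(x) = a_i^T x - b_i:
  g_1((-1, 3)) = 0
Stationarity residual: grad f(x) + sum_i lambda_i a_i = (3, -1)
  -> stationarity FAILS
Primal feasibility (all g_i <= 0): OK
Dual feasibility (all lambda_i >= 0): OK
Complementary slackness (lambda_i * g_i(x) = 0 for all i): OK

Verdict: the first failing condition is stationarity -> stat.

stat


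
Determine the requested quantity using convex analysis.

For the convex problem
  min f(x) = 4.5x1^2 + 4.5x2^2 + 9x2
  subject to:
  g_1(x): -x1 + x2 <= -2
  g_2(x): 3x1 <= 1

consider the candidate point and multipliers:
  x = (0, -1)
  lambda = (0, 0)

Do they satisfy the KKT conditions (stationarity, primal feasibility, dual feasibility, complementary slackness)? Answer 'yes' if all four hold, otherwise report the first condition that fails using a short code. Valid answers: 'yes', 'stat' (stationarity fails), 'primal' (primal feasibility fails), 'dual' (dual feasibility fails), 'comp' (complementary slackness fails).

Gradient of f: grad f(x) = Q x + c = (0, 0)
Constraint values g_i(x) = a_i^T x - b_i:
  g_1((0, -1)) = 1
  g_2((0, -1)) = -1
Stationarity residual: grad f(x) + sum_i lambda_i a_i = (0, 0)
  -> stationarity OK
Primal feasibility (all g_i <= 0): FAILS
Dual feasibility (all lambda_i >= 0): OK
Complementary slackness (lambda_i * g_i(x) = 0 for all i): OK

Verdict: the first failing condition is primal_feasibility -> primal.

primal


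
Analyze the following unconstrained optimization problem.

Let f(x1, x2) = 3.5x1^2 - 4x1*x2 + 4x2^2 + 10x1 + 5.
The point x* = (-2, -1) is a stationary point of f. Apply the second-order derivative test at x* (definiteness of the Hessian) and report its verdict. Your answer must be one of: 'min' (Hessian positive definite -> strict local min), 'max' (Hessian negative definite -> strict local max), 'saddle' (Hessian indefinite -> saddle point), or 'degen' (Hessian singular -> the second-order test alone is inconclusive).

Compute the Hessian H = grad^2 f:
  H = [[7, -4], [-4, 8]]
Verify stationarity: grad f(x*) = H x* + g = (0, 0).
Eigenvalues of H: 3.4689, 11.5311.
Both eigenvalues > 0, so H is positive definite -> x* is a strict local min.

min


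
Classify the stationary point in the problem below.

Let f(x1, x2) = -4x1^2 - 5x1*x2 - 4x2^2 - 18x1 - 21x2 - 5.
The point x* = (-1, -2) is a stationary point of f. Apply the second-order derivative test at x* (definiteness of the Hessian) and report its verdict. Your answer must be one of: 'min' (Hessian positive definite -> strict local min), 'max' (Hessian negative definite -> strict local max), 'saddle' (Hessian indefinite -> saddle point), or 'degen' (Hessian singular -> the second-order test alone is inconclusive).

Compute the Hessian H = grad^2 f:
  H = [[-8, -5], [-5, -8]]
Verify stationarity: grad f(x*) = H x* + g = (0, 0).
Eigenvalues of H: -13, -3.
Both eigenvalues < 0, so H is negative definite -> x* is a strict local max.

max


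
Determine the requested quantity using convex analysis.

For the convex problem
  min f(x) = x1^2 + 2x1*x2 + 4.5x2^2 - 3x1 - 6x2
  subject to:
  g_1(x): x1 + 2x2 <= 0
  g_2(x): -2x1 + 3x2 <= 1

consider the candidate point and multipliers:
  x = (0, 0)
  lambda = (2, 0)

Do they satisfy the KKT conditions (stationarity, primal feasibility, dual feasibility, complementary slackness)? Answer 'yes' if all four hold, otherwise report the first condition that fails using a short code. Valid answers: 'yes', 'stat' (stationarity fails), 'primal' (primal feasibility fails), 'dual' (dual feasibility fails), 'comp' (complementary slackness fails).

Gradient of f: grad f(x) = Q x + c = (-3, -6)
Constraint values g_i(x) = a_i^T x - b_i:
  g_1((0, 0)) = 0
  g_2((0, 0)) = -1
Stationarity residual: grad f(x) + sum_i lambda_i a_i = (-1, -2)
  -> stationarity FAILS
Primal feasibility (all g_i <= 0): OK
Dual feasibility (all lambda_i >= 0): OK
Complementary slackness (lambda_i * g_i(x) = 0 for all i): OK

Verdict: the first failing condition is stationarity -> stat.

stat


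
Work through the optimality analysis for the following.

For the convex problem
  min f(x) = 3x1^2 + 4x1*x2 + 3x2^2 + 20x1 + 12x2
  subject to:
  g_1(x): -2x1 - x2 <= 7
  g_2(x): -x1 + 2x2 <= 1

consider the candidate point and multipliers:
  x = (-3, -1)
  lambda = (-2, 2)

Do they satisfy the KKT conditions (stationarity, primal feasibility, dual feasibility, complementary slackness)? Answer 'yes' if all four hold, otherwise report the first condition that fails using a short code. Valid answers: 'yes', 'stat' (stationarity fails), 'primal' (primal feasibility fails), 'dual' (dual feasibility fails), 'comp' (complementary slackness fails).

Gradient of f: grad f(x) = Q x + c = (-2, -6)
Constraint values g_i(x) = a_i^T x - b_i:
  g_1((-3, -1)) = 0
  g_2((-3, -1)) = 0
Stationarity residual: grad f(x) + sum_i lambda_i a_i = (0, 0)
  -> stationarity OK
Primal feasibility (all g_i <= 0): OK
Dual feasibility (all lambda_i >= 0): FAILS
Complementary slackness (lambda_i * g_i(x) = 0 for all i): OK

Verdict: the first failing condition is dual_feasibility -> dual.

dual


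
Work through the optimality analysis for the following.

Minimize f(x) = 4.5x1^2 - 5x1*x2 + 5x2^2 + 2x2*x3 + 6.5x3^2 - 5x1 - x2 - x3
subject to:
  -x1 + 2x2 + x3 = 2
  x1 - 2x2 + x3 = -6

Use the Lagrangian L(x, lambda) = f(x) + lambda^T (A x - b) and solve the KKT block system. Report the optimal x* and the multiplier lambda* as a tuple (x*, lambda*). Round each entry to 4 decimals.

Form the Lagrangian:
  L(x, lambda) = (1/2) x^T Q x + c^T x + lambda^T (A x - b)
Stationarity (grad_x L = 0): Q x + c + A^T lambda = 0.
Primal feasibility: A x = b.

This gives the KKT block system:
  [ Q   A^T ] [ x     ]   [-c ]
  [ A    0  ] [ lambda ] = [ b ]

Solving the linear system:
  x*      = (1.1538, 2.5769, -2)
  lambda* = (7.1731, 14.6731)
  f(x*)   = 33.6731

x* = (1.1538, 2.5769, -2), lambda* = (7.1731, 14.6731)


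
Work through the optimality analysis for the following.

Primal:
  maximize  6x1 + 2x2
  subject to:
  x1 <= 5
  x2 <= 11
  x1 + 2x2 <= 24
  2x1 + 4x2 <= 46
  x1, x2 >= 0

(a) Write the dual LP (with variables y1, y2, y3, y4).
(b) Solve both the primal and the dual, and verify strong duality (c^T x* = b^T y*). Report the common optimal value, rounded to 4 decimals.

The standard primal-dual pair for 'max c^T x s.t. A x <= b, x >= 0' is:
  Dual:  min b^T y  s.t.  A^T y >= c,  y >= 0.

So the dual LP is:
  minimize  5y1 + 11y2 + 24y3 + 46y4
  subject to:
    y1 + y3 + 2y4 >= 6
    y2 + 2y3 + 4y4 >= 2
    y1, y2, y3, y4 >= 0

Solving the primal: x* = (5, 9).
  primal value c^T x* = 48.
Solving the dual: y* = (5, 0, 0, 0.5).
  dual value b^T y* = 48.
Strong duality: c^T x* = b^T y*. Confirmed.

48


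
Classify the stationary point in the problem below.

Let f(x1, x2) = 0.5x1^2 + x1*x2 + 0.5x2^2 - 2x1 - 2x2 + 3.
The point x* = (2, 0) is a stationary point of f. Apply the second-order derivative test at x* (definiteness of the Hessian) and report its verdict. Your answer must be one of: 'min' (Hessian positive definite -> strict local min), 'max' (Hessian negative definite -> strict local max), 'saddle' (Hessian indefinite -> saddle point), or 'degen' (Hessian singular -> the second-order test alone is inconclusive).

Compute the Hessian H = grad^2 f:
  H = [[1, 1], [1, 1]]
Verify stationarity: grad f(x*) = H x* + g = (0, 0).
Eigenvalues of H: 0, 2.
H has a zero eigenvalue (singular; positive semidefinite but not definite), so H is neither positive definite, negative definite, nor indefinite. The second-order test alone is inconclusive -> degen.
(Indeed, f is constant along the null direction of H through x*, so x* is not a strict local extremum.)

degen


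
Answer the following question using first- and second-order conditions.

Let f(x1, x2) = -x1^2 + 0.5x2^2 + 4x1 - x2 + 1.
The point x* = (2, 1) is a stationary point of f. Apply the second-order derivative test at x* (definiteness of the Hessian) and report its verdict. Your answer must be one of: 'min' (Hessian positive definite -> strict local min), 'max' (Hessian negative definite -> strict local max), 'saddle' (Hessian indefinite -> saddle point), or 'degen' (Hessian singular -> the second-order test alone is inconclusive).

Compute the Hessian H = grad^2 f:
  H = [[-2, 0], [0, 1]]
Verify stationarity: grad f(x*) = H x* + g = (0, 0).
Eigenvalues of H: -2, 1.
Eigenvalues have mixed signs, so H is indefinite -> x* is a saddle point.

saddle


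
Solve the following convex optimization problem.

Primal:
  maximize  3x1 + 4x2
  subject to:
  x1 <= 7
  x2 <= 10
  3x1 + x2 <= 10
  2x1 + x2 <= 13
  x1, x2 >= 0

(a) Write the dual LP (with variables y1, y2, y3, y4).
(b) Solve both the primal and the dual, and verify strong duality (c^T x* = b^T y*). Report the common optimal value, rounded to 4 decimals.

The standard primal-dual pair for 'max c^T x s.t. A x <= b, x >= 0' is:
  Dual:  min b^T y  s.t.  A^T y >= c,  y >= 0.

So the dual LP is:
  minimize  7y1 + 10y2 + 10y3 + 13y4
  subject to:
    y1 + 3y3 + 2y4 >= 3
    y2 + y3 + y4 >= 4
    y1, y2, y3, y4 >= 0

Solving the primal: x* = (0, 10).
  primal value c^T x* = 40.
Solving the dual: y* = (0, 3, 1, 0).
  dual value b^T y* = 40.
Strong duality: c^T x* = b^T y*. Confirmed.

40


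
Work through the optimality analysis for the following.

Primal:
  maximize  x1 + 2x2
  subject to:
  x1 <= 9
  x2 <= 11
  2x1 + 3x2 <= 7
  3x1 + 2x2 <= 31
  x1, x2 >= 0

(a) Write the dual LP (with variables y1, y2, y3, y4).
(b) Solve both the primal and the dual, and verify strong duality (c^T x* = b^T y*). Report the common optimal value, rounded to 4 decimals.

The standard primal-dual pair for 'max c^T x s.t. A x <= b, x >= 0' is:
  Dual:  min b^T y  s.t.  A^T y >= c,  y >= 0.

So the dual LP is:
  minimize  9y1 + 11y2 + 7y3 + 31y4
  subject to:
    y1 + 2y3 + 3y4 >= 1
    y2 + 3y3 + 2y4 >= 2
    y1, y2, y3, y4 >= 0

Solving the primal: x* = (0, 2.3333).
  primal value c^T x* = 4.6667.
Solving the dual: y* = (0, 0, 0.6667, 0).
  dual value b^T y* = 4.6667.
Strong duality: c^T x* = b^T y*. Confirmed.

4.6667


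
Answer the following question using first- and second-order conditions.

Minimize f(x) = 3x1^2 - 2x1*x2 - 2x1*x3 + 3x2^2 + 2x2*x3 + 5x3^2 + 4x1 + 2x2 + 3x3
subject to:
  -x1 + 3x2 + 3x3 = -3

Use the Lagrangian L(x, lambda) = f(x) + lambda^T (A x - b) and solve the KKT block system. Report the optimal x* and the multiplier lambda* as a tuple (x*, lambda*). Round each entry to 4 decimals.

Form the Lagrangian:
  L(x, lambda) = (1/2) x^T Q x + c^T x + lambda^T (A x - b)
Stationarity (grad_x L = 0): Q x + c + A^T lambda = 0.
Primal feasibility: A x = b.

This gives the KKT block system:
  [ Q   A^T ] [ x     ]   [-c ]
  [ A    0  ] [ lambda ] = [ b ]

Solving the linear system:
  x*      = (-1.0071, -0.8071, -0.5286)
  lambda* = (0.6286)
  f(x*)   = -2.6714

x* = (-1.0071, -0.8071, -0.5286), lambda* = (0.6286)


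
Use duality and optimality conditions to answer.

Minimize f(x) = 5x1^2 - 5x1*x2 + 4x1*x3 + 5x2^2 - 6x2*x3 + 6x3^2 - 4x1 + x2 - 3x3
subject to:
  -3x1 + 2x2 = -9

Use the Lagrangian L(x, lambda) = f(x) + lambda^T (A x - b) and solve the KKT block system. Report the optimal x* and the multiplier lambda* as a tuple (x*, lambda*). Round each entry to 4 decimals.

Form the Lagrangian:
  L(x, lambda) = (1/2) x^T Q x + c^T x + lambda^T (A x - b)
Stationarity (grad_x L = 0): Q x + c + A^T lambda = 0.
Primal feasibility: A x = b.

This gives the KKT block system:
  [ Q   A^T ] [ x     ]   [-c ]
  [ A    0  ] [ lambda ] = [ b ]

Solving the linear system:
  x*      = (2.4324, -0.8514, -0.9865)
  lambda* = (6.8784)
  f(x*)   = 27.1419

x* = (2.4324, -0.8514, -0.9865), lambda* = (6.8784)


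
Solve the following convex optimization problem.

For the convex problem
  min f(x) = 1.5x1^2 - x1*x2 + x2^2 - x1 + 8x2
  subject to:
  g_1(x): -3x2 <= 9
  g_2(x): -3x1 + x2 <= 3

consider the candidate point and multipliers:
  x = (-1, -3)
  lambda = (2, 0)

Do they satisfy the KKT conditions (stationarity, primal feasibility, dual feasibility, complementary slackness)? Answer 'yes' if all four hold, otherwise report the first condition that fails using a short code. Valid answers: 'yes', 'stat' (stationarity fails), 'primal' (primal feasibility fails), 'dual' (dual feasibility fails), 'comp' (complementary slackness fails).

Gradient of f: grad f(x) = Q x + c = (-1, 3)
Constraint values g_i(x) = a_i^T x - b_i:
  g_1((-1, -3)) = 0
  g_2((-1, -3)) = -3
Stationarity residual: grad f(x) + sum_i lambda_i a_i = (-1, -3)
  -> stationarity FAILS
Primal feasibility (all g_i <= 0): OK
Dual feasibility (all lambda_i >= 0): OK
Complementary slackness (lambda_i * g_i(x) = 0 for all i): OK

Verdict: the first failing condition is stationarity -> stat.

stat


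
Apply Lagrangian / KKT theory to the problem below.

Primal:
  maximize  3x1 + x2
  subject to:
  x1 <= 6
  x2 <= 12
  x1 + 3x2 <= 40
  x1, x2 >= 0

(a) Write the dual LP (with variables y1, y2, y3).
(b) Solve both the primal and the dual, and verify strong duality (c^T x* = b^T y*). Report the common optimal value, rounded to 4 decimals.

The standard primal-dual pair for 'max c^T x s.t. A x <= b, x >= 0' is:
  Dual:  min b^T y  s.t.  A^T y >= c,  y >= 0.

So the dual LP is:
  minimize  6y1 + 12y2 + 40y3
  subject to:
    y1 + y3 >= 3
    y2 + 3y3 >= 1
    y1, y2, y3 >= 0

Solving the primal: x* = (6, 11.3333).
  primal value c^T x* = 29.3333.
Solving the dual: y* = (2.6667, 0, 0.3333).
  dual value b^T y* = 29.3333.
Strong duality: c^T x* = b^T y*. Confirmed.

29.3333


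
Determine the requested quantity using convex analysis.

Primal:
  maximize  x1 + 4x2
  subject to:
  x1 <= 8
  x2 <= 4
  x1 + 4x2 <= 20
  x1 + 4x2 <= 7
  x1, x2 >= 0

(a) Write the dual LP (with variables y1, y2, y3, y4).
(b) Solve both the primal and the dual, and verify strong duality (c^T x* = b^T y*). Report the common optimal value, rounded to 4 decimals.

The standard primal-dual pair for 'max c^T x s.t. A x <= b, x >= 0' is:
  Dual:  min b^T y  s.t.  A^T y >= c,  y >= 0.

So the dual LP is:
  minimize  8y1 + 4y2 + 20y3 + 7y4
  subject to:
    y1 + y3 + y4 >= 1
    y2 + 4y3 + 4y4 >= 4
    y1, y2, y3, y4 >= 0

Solving the primal: x* = (7, 0).
  primal value c^T x* = 7.
Solving the dual: y* = (0, 0, 0, 1).
  dual value b^T y* = 7.
Strong duality: c^T x* = b^T y*. Confirmed.

7


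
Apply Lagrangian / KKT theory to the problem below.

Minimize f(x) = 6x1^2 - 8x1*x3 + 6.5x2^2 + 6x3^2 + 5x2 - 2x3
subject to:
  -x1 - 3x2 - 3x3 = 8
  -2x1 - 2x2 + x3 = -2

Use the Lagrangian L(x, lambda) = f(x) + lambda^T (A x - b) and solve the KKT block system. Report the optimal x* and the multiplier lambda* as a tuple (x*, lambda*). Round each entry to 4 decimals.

Form the Lagrangian:
  L(x, lambda) = (1/2) x^T Q x + c^T x + lambda^T (A x - b)
Stationarity (grad_x L = 0): Q x + c + A^T lambda = 0.
Primal feasibility: A x = b.

This gives the KKT block system:
  [ Q   A^T ] [ x     ]   [-c ]
  [ A    0  ] [ lambda ] = [ b ]

Solving the linear system:
  x*      = (-0.2637, -0.0171, -2.5616)
  lambda* = (-6.2759, 11.8024)
  f(x*)   = 39.4249

x* = (-0.2637, -0.0171, -2.5616), lambda* = (-6.2759, 11.8024)


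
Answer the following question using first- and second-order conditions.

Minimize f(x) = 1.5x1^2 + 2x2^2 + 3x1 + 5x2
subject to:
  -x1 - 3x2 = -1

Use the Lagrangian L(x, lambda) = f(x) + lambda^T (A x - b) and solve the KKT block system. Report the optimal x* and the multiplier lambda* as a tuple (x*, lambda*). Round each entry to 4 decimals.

Form the Lagrangian:
  L(x, lambda) = (1/2) x^T Q x + c^T x + lambda^T (A x - b)
Stationarity (grad_x L = 0): Q x + c + A^T lambda = 0.
Primal feasibility: A x = b.

This gives the KKT block system:
  [ Q   A^T ] [ x     ]   [-c ]
  [ A    0  ] [ lambda ] = [ b ]

Solving the linear system:
  x*      = (-0.2581, 0.4194)
  lambda* = (2.2258)
  f(x*)   = 1.7742

x* = (-0.2581, 0.4194), lambda* = (2.2258)


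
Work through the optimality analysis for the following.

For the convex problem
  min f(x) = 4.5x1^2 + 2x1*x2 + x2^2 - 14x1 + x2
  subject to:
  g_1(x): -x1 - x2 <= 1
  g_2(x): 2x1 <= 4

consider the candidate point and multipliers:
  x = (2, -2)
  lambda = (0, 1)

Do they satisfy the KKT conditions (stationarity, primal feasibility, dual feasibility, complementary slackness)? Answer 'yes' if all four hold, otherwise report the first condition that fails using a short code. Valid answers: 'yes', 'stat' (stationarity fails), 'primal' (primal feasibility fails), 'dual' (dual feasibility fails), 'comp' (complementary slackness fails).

Gradient of f: grad f(x) = Q x + c = (0, 1)
Constraint values g_i(x) = a_i^T x - b_i:
  g_1((2, -2)) = -1
  g_2((2, -2)) = 0
Stationarity residual: grad f(x) + sum_i lambda_i a_i = (2, 1)
  -> stationarity FAILS
Primal feasibility (all g_i <= 0): OK
Dual feasibility (all lambda_i >= 0): OK
Complementary slackness (lambda_i * g_i(x) = 0 for all i): OK

Verdict: the first failing condition is stationarity -> stat.

stat


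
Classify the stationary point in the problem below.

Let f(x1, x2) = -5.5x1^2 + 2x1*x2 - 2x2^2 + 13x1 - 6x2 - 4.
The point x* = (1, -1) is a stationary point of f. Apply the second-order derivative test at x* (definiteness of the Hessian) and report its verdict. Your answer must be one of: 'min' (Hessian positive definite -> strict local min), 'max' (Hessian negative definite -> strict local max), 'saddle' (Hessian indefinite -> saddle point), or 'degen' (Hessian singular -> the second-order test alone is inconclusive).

Compute the Hessian H = grad^2 f:
  H = [[-11, 2], [2, -4]]
Verify stationarity: grad f(x*) = H x* + g = (0, 0).
Eigenvalues of H: -11.5311, -3.4689.
Both eigenvalues < 0, so H is negative definite -> x* is a strict local max.

max


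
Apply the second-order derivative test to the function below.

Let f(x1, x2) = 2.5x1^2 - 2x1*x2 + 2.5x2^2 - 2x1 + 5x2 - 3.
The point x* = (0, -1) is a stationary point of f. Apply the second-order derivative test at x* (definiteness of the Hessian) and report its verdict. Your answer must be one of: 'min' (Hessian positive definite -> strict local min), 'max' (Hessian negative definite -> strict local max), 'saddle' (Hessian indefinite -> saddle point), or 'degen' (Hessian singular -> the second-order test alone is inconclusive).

Compute the Hessian H = grad^2 f:
  H = [[5, -2], [-2, 5]]
Verify stationarity: grad f(x*) = H x* + g = (0, 0).
Eigenvalues of H: 3, 7.
Both eigenvalues > 0, so H is positive definite -> x* is a strict local min.

min


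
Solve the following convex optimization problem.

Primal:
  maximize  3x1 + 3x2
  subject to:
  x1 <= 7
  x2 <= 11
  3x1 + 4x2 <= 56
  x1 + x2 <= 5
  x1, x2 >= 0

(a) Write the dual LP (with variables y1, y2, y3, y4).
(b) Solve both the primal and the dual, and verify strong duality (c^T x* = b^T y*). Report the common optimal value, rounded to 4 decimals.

The standard primal-dual pair for 'max c^T x s.t. A x <= b, x >= 0' is:
  Dual:  min b^T y  s.t.  A^T y >= c,  y >= 0.

So the dual LP is:
  minimize  7y1 + 11y2 + 56y3 + 5y4
  subject to:
    y1 + 3y3 + y4 >= 3
    y2 + 4y3 + y4 >= 3
    y1, y2, y3, y4 >= 0

Solving the primal: x* = (5, 0).
  primal value c^T x* = 15.
Solving the dual: y* = (0, 0, 0, 3).
  dual value b^T y* = 15.
Strong duality: c^T x* = b^T y*. Confirmed.

15


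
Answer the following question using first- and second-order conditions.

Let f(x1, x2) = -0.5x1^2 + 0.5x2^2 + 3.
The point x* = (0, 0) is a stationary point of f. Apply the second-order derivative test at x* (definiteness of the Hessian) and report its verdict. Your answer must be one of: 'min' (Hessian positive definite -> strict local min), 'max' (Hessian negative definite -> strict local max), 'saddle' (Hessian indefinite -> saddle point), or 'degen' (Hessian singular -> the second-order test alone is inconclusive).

Compute the Hessian H = grad^2 f:
  H = [[-1, 0], [0, 1]]
Verify stationarity: grad f(x*) = H x* + g = (0, 0).
Eigenvalues of H: -1, 1.
Eigenvalues have mixed signs, so H is indefinite -> x* is a saddle point.

saddle


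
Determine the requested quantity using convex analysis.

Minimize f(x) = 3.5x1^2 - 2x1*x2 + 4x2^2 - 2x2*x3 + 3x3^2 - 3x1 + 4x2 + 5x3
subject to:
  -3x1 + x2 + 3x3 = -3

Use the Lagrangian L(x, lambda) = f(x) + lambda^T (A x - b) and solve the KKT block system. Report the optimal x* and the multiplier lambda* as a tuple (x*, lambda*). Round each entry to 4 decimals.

Form the Lagrangian:
  L(x, lambda) = (1/2) x^T Q x + c^T x + lambda^T (A x - b)
Stationarity (grad_x L = 0): Q x + c + A^T lambda = 0.
Primal feasibility: A x = b.

This gives the KKT block system:
  [ Q   A^T ] [ x     ]   [-c ]
  [ A    0  ] [ lambda ] = [ b ]

Solving the linear system:
  x*      = (0.0213, -0.6206, -0.7719)
  lambda* = (-0.5366)
  f(x*)   = -4.0077

x* = (0.0213, -0.6206, -0.7719), lambda* = (-0.5366)


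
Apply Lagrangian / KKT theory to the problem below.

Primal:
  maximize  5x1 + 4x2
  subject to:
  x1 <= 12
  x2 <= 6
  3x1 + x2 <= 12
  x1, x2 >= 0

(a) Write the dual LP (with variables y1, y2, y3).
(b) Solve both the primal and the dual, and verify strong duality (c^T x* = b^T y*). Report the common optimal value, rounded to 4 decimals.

The standard primal-dual pair for 'max c^T x s.t. A x <= b, x >= 0' is:
  Dual:  min b^T y  s.t.  A^T y >= c,  y >= 0.

So the dual LP is:
  minimize  12y1 + 6y2 + 12y3
  subject to:
    y1 + 3y3 >= 5
    y2 + y3 >= 4
    y1, y2, y3 >= 0

Solving the primal: x* = (2, 6).
  primal value c^T x* = 34.
Solving the dual: y* = (0, 2.3333, 1.6667).
  dual value b^T y* = 34.
Strong duality: c^T x* = b^T y*. Confirmed.

34


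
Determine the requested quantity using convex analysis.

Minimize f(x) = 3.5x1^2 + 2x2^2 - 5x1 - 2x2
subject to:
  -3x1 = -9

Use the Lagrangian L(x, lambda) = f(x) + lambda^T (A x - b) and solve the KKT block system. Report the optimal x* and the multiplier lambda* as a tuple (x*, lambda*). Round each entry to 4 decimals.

Form the Lagrangian:
  L(x, lambda) = (1/2) x^T Q x + c^T x + lambda^T (A x - b)
Stationarity (grad_x L = 0): Q x + c + A^T lambda = 0.
Primal feasibility: A x = b.

This gives the KKT block system:
  [ Q   A^T ] [ x     ]   [-c ]
  [ A    0  ] [ lambda ] = [ b ]

Solving the linear system:
  x*      = (3, 0.5)
  lambda* = (5.3333)
  f(x*)   = 16

x* = (3, 0.5), lambda* = (5.3333)


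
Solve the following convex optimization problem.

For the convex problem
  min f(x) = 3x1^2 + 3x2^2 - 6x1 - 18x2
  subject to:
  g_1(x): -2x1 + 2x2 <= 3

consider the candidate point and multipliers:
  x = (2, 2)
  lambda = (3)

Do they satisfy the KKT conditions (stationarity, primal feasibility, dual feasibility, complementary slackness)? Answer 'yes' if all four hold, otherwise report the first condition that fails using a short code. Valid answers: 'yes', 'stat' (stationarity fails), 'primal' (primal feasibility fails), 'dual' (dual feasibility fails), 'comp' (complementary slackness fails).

Gradient of f: grad f(x) = Q x + c = (6, -6)
Constraint values g_i(x) = a_i^T x - b_i:
  g_1((2, 2)) = -3
Stationarity residual: grad f(x) + sum_i lambda_i a_i = (0, 0)
  -> stationarity OK
Primal feasibility (all g_i <= 0): OK
Dual feasibility (all lambda_i >= 0): OK
Complementary slackness (lambda_i * g_i(x) = 0 for all i): FAILS

Verdict: the first failing condition is complementary_slackness -> comp.

comp


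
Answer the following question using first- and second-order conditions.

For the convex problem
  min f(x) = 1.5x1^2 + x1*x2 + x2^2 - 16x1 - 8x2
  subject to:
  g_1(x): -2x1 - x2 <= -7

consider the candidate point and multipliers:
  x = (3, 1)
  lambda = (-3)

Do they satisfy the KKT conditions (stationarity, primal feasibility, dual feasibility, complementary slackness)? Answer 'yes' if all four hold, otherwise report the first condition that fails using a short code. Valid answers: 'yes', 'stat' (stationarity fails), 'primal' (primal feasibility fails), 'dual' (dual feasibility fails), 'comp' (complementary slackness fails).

Gradient of f: grad f(x) = Q x + c = (-6, -3)
Constraint values g_i(x) = a_i^T x - b_i:
  g_1((3, 1)) = 0
Stationarity residual: grad f(x) + sum_i lambda_i a_i = (0, 0)
  -> stationarity OK
Primal feasibility (all g_i <= 0): OK
Dual feasibility (all lambda_i >= 0): FAILS
Complementary slackness (lambda_i * g_i(x) = 0 for all i): OK

Verdict: the first failing condition is dual_feasibility -> dual.

dual


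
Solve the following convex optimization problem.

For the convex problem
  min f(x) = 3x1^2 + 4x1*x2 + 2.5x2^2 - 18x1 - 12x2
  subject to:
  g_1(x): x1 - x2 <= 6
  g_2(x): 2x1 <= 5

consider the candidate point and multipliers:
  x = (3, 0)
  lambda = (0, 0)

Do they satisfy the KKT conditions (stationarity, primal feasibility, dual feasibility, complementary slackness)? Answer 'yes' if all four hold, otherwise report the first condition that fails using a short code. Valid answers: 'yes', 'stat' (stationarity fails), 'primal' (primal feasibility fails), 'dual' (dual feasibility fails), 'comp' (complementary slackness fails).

Gradient of f: grad f(x) = Q x + c = (0, 0)
Constraint values g_i(x) = a_i^T x - b_i:
  g_1((3, 0)) = -3
  g_2((3, 0)) = 1
Stationarity residual: grad f(x) + sum_i lambda_i a_i = (0, 0)
  -> stationarity OK
Primal feasibility (all g_i <= 0): FAILS
Dual feasibility (all lambda_i >= 0): OK
Complementary slackness (lambda_i * g_i(x) = 0 for all i): OK

Verdict: the first failing condition is primal_feasibility -> primal.

primal


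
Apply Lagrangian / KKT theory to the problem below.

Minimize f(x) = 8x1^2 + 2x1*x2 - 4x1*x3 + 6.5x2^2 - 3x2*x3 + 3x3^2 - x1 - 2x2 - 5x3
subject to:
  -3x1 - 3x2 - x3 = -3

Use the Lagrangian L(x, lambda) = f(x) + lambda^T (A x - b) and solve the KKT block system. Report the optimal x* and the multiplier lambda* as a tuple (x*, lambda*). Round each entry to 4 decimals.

Form the Lagrangian:
  L(x, lambda) = (1/2) x^T Q x + c^T x + lambda^T (A x - b)
Stationarity (grad_x L = 0): Q x + c + A^T lambda = 0.
Primal feasibility: A x = b.

This gives the KKT block system:
  [ Q   A^T ] [ x     ]   [-c ]
  [ A    0  ] [ lambda ] = [ b ]

Solving the linear system:
  x*      = (0.2766, 0.3377, 1.1572)
  lambda* = (-0.1761)
  f(x*)   = -3.6332

x* = (0.2766, 0.3377, 1.1572), lambda* = (-0.1761)


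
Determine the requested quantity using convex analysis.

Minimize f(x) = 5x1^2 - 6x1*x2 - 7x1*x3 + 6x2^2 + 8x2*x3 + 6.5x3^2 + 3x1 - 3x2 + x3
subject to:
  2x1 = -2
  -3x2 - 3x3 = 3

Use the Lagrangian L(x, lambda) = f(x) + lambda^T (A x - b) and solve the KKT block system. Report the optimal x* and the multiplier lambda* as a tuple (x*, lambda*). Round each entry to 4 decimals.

Form the Lagrangian:
  L(x, lambda) = (1/2) x^T Q x + c^T x + lambda^T (A x - b)
Stationarity (grad_x L = 0): Q x + c + A^T lambda = 0.
Primal feasibility: A x = b.

This gives the KKT block system:
  [ Q   A^T ] [ x     ]   [-c ]
  [ A    0  ] [ lambda ] = [ b ]

Solving the linear system:
  x*      = (-1, 0, -1)
  lambda* = (0, -1.6667)
  f(x*)   = 0.5

x* = (-1, 0, -1), lambda* = (0, -1.6667)


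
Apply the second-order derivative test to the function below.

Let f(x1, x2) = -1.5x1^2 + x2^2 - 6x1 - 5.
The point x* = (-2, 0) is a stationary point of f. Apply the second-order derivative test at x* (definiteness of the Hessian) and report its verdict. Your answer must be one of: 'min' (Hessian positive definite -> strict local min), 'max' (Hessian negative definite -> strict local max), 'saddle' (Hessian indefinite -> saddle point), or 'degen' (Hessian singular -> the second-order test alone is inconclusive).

Compute the Hessian H = grad^2 f:
  H = [[-3, 0], [0, 2]]
Verify stationarity: grad f(x*) = H x* + g = (0, 0).
Eigenvalues of H: -3, 2.
Eigenvalues have mixed signs, so H is indefinite -> x* is a saddle point.

saddle


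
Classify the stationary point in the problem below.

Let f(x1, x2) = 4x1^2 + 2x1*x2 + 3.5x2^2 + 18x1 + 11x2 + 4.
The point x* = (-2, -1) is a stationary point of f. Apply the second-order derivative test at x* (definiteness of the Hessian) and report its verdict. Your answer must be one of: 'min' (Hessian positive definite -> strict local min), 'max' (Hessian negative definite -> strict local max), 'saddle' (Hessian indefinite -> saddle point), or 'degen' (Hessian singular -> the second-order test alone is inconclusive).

Compute the Hessian H = grad^2 f:
  H = [[8, 2], [2, 7]]
Verify stationarity: grad f(x*) = H x* + g = (0, 0).
Eigenvalues of H: 5.4384, 9.5616.
Both eigenvalues > 0, so H is positive definite -> x* is a strict local min.

min


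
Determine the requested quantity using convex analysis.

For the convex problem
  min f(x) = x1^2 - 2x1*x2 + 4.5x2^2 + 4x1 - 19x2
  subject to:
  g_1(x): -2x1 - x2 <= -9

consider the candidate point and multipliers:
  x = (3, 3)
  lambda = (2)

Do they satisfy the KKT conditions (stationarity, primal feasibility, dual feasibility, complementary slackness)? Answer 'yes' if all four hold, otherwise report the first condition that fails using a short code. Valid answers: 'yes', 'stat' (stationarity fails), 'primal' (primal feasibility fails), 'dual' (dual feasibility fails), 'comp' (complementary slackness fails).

Gradient of f: grad f(x) = Q x + c = (4, 2)
Constraint values g_i(x) = a_i^T x - b_i:
  g_1((3, 3)) = 0
Stationarity residual: grad f(x) + sum_i lambda_i a_i = (0, 0)
  -> stationarity OK
Primal feasibility (all g_i <= 0): OK
Dual feasibility (all lambda_i >= 0): OK
Complementary slackness (lambda_i * g_i(x) = 0 for all i): OK

Verdict: yes, KKT holds.

yes


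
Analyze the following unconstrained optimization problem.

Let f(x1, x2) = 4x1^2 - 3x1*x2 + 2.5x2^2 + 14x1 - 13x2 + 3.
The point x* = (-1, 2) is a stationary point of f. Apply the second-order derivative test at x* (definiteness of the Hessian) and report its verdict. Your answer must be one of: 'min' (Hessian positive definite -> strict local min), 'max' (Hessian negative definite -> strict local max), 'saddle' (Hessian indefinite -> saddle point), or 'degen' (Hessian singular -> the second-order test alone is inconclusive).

Compute the Hessian H = grad^2 f:
  H = [[8, -3], [-3, 5]]
Verify stationarity: grad f(x*) = H x* + g = (0, 0).
Eigenvalues of H: 3.1459, 9.8541.
Both eigenvalues > 0, so H is positive definite -> x* is a strict local min.

min


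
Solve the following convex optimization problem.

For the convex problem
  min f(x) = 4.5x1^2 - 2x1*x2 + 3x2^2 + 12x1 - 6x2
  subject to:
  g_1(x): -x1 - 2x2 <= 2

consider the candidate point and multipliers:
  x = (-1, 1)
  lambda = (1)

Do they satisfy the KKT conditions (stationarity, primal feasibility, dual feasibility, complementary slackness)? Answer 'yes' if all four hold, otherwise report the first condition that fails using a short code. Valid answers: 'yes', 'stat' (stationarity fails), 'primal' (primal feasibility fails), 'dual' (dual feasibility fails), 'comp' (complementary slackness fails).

Gradient of f: grad f(x) = Q x + c = (1, 2)
Constraint values g_i(x) = a_i^T x - b_i:
  g_1((-1, 1)) = -3
Stationarity residual: grad f(x) + sum_i lambda_i a_i = (0, 0)
  -> stationarity OK
Primal feasibility (all g_i <= 0): OK
Dual feasibility (all lambda_i >= 0): OK
Complementary slackness (lambda_i * g_i(x) = 0 for all i): FAILS

Verdict: the first failing condition is complementary_slackness -> comp.

comp
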